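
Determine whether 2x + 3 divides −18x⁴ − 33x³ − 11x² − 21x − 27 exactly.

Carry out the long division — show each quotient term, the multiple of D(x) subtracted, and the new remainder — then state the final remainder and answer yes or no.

R(x) = 0, so D(x) is a factor of P(x). yes

Step 1: lead(−18x⁴ − 33x³ − 11x² − 21x − 27) ÷ lead(D) = −18x⁴ ÷ 2x = −9x³. Subtract (−9x³)·D = −18x⁴ − 27x³. Remainder: −6x³ − 11x² − 21x − 27.
Step 2: lead(−6x³ − 11x² − 21x − 27) ÷ lead(D) = −6x³ ÷ 2x = −3x². Subtract (−3x²)·D = −6x³ − 9x². Remainder: −2x² − 21x − 27.
Step 3: lead(−2x² − 21x − 27) ÷ lead(D) = −2x² ÷ 2x = −x. Subtract (−x)·D = −2x² − 3x. Remainder: −18x − 27.
Step 4: lead(−18x − 27) ÷ lead(D) = −18x ÷ 2x = −9. Subtract (−9)·D = −18x − 27. Remainder: 0.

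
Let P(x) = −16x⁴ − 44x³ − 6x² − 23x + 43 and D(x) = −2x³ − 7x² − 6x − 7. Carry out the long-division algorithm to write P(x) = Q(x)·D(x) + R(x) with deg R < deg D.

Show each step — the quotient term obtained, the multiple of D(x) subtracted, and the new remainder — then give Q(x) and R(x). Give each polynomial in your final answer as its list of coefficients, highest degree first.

Step 1: lead(−16x⁴ − 44x³ − 6x² − 23x + 43) ÷ lead(D) = −16x⁴ ÷ −2x³ = 8x. Subtract (8x)·D = −16x⁴ − 56x³ − 48x² − 56x. Remainder: 12x³ + 42x² + 33x + 43.
Step 2: lead(12x³ + 42x² + 33x + 43) ÷ lead(D) = 12x³ ÷ −2x³ = −6. Subtract (−6)·D = 12x³ + 42x² + 36x + 42. Remainder: −3x + 1.

Q = [8, -6]; R = [-3, 1]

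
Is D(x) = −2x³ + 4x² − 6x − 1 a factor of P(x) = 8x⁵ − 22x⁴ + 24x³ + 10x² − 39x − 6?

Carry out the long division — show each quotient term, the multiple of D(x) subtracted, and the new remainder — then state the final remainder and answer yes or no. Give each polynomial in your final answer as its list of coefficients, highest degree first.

Step 1: lead(8x⁵ − 22x⁴ + 24x³ + 10x² − 39x − 6) ÷ lead(D) = 8x⁵ ÷ −2x³ = −4x². Subtract (−4x²)·D = 8x⁵ − 16x⁴ + 24x³ + 4x². Remainder: −6x⁴ + 6x² − 39x − 6.
Step 2: lead(−6x⁴ + 6x² − 39x − 6) ÷ lead(D) = −6x⁴ ÷ −2x³ = 3x. Subtract (3x)·D = −6x⁴ + 12x³ − 18x² − 3x. Remainder: −12x³ + 24x² − 36x − 6.
Step 3: lead(−12x³ + 24x² − 36x − 6) ÷ lead(D) = −12x³ ÷ −2x³ = 6. Subtract (6)·D = −12x³ + 24x² − 36x − 6. Remainder: 0.

R = [0], so D(x) is a factor of P(x). yes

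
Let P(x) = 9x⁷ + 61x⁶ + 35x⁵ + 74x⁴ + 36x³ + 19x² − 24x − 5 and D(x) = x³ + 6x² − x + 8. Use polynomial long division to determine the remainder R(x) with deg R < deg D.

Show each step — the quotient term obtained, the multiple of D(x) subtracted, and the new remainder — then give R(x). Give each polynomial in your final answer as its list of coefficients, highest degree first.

Step 1: lead(9x⁷ + 61x⁶ + 35x⁵ + 74x⁴ + 36x³ + 19x² − 24x − 5) ÷ lead(D) = 9x⁷ ÷ x³ = 9x⁴. Subtract (9x⁴)·D = 9x⁷ + 54x⁶ − 9x⁵ + 72x⁴. Remainder: 7x⁶ + 44x⁵ + 2x⁴ + 36x³ + 19x² − 24x − 5.
Step 2: lead(7x⁶ + 44x⁵ + 2x⁴ + 36x³ + 19x² − 24x − 5) ÷ lead(D) = 7x⁶ ÷ x³ = 7x³. Subtract (7x³)·D = 7x⁶ + 42x⁵ − 7x⁴ + 56x³. Remainder: 2x⁵ + 9x⁴ − 20x³ + 19x² − 24x − 5.
Step 3: lead(2x⁵ + 9x⁴ − 20x³ + 19x² − 24x − 5) ÷ lead(D) = 2x⁵ ÷ x³ = 2x². Subtract (2x²)·D = 2x⁵ + 12x⁴ − 2x³ + 16x². Remainder: −3x⁴ − 18x³ + 3x² − 24x − 5.
Step 4: lead(−3x⁴ − 18x³ + 3x² − 24x − 5) ÷ lead(D) = −3x⁴ ÷ x³ = −3x. Subtract (−3x)·D = −3x⁴ − 18x³ + 3x² − 24x. Remainder: −5.

R = [-5]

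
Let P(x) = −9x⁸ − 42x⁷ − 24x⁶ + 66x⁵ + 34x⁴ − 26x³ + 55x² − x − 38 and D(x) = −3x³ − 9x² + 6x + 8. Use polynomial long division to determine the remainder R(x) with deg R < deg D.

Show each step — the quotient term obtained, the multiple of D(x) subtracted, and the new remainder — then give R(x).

R(x) = 5x + 2

Step 1: lead(−9x⁸ − 42x⁷ − 24x⁶ + 66x⁵ + 34x⁴ − 26x³ + 55x² − x − 38) ÷ lead(D) = −9x⁸ ÷ −3x³ = 3x⁵. Subtract (3x⁵)·D = −9x⁸ − 27x⁷ + 18x⁶ + 24x⁵. Remainder: −15x⁷ − 42x⁶ + 42x⁵ + 34x⁴ − 26x³ + 55x² − x − 38.
Step 2: lead(−15x⁷ − 42x⁶ + 42x⁵ + 34x⁴ − 26x³ + 55x² − x − 38) ÷ lead(D) = −15x⁷ ÷ −3x³ = 5x⁴. Subtract (5x⁴)·D = −15x⁷ − 45x⁶ + 30x⁵ + 40x⁴. Remainder: 3x⁶ + 12x⁵ − 6x⁴ − 26x³ + 55x² − x − 38.
Step 3: lead(3x⁶ + 12x⁵ − 6x⁴ − 26x³ + 55x² − x − 38) ÷ lead(D) = 3x⁶ ÷ −3x³ = −x³. Subtract (−x³)·D = 3x⁶ + 9x⁵ − 6x⁴ − 8x³. Remainder: 3x⁵ − 18x³ + 55x² − x − 38.
Step 4: lead(3x⁵ − 18x³ + 55x² − x − 38) ÷ lead(D) = 3x⁵ ÷ −3x³ = −x². Subtract (−x²)·D = 3x⁵ + 9x⁴ − 6x³ − 8x². Remainder: −9x⁴ − 12x³ + 63x² − x − 38.
Step 5: lead(−9x⁴ − 12x³ + 63x² − x − 38) ÷ lead(D) = −9x⁴ ÷ −3x³ = 3x. Subtract (3x)·D = −9x⁴ − 27x³ + 18x² + 24x. Remainder: 15x³ + 45x² − 25x − 38.
Step 6: lead(15x³ + 45x² − 25x − 38) ÷ lead(D) = 15x³ ÷ −3x³ = −5. Subtract (−5)·D = 15x³ + 45x² − 30x − 40. Remainder: 5x + 2.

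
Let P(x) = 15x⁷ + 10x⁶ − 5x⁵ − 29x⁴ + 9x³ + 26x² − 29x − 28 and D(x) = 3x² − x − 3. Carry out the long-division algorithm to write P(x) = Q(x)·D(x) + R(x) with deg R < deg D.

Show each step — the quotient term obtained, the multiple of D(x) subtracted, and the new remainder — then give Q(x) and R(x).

Step 1: lead(15x⁷ + 10x⁶ − 5x⁵ − 29x⁴ + 9x³ + 26x² − 29x − 28) ÷ lead(D) = 15x⁷ ÷ 3x² = 5x⁵. Subtract (5x⁵)·D = 15x⁷ − 5x⁶ − 15x⁵. Remainder: 15x⁶ + 10x⁵ − 29x⁴ + 9x³ + 26x² − 29x − 28.
Step 2: lead(15x⁶ + 10x⁵ − 29x⁴ + 9x³ + 26x² − 29x − 28) ÷ lead(D) = 15x⁶ ÷ 3x² = 5x⁴. Subtract (5x⁴)·D = 15x⁶ − 5x⁵ − 15x⁴. Remainder: 15x⁵ − 14x⁴ + 9x³ + 26x² − 29x − 28.
Step 3: lead(15x⁵ − 14x⁴ + 9x³ + 26x² − 29x − 28) ÷ lead(D) = 15x⁵ ÷ 3x² = 5x³. Subtract (5x³)·D = 15x⁵ − 5x⁴ − 15x³. Remainder: −9x⁴ + 24x³ + 26x² − 29x − 28.
Step 4: lead(−9x⁴ + 24x³ + 26x² − 29x − 28) ÷ lead(D) = −9x⁴ ÷ 3x² = −3x². Subtract (−3x²)·D = −9x⁴ + 3x³ + 9x². Remainder: 21x³ + 17x² − 29x − 28.
Step 5: lead(21x³ + 17x² − 29x − 28) ÷ lead(D) = 21x³ ÷ 3x² = 7x. Subtract (7x)·D = 21x³ − 7x² − 21x. Remainder: 24x² − 8x − 28.
Step 6: lead(24x² − 8x − 28) ÷ lead(D) = 24x² ÷ 3x² = 8. Subtract (8)·D = 24x² − 8x − 24. Remainder: −4.

Q(x) = 5x⁵ + 5x⁴ + 5x³ − 3x² + 7x + 8; R(x) = −4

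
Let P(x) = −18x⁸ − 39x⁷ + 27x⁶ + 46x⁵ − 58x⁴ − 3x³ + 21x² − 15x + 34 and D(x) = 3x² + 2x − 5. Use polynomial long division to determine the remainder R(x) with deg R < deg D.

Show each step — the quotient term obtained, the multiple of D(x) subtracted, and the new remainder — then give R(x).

R(x) = x − 6

Step 1: lead(−18x⁸ − 39x⁷ + 27x⁶ + 46x⁵ − 58x⁴ − 3x³ + 21x² − 15x + 34) ÷ lead(D) = −18x⁸ ÷ 3x² = −6x⁶. Subtract (−6x⁶)·D = −18x⁸ − 12x⁷ + 30x⁶. Remainder: −27x⁷ − 3x⁶ + 46x⁵ − 58x⁴ − 3x³ + 21x² − 15x + 34.
Step 2: lead(−27x⁷ − 3x⁶ + 46x⁵ − 58x⁴ − 3x³ + 21x² − 15x + 34) ÷ lead(D) = −27x⁷ ÷ 3x² = −9x⁵. Subtract (−9x⁵)·D = −27x⁷ − 18x⁶ + 45x⁵. Remainder: 15x⁶ + x⁵ − 58x⁴ − 3x³ + 21x² − 15x + 34.
Step 3: lead(15x⁶ + x⁵ − 58x⁴ − 3x³ + 21x² − 15x + 34) ÷ lead(D) = 15x⁶ ÷ 3x² = 5x⁴. Subtract (5x⁴)·D = 15x⁶ + 10x⁵ − 25x⁴. Remainder: −9x⁵ − 33x⁴ − 3x³ + 21x² − 15x + 34.
Step 4: lead(−9x⁵ − 33x⁴ − 3x³ + 21x² − 15x + 34) ÷ lead(D) = −9x⁵ ÷ 3x² = −3x³. Subtract (−3x³)·D = −9x⁵ − 6x⁴ + 15x³. Remainder: −27x⁴ − 18x³ + 21x² − 15x + 34.
Step 5: lead(−27x⁴ − 18x³ + 21x² − 15x + 34) ÷ lead(D) = −27x⁴ ÷ 3x² = −9x². Subtract (−9x²)·D = −27x⁴ − 18x³ + 45x². Remainder: −24x² − 15x + 34.
Step 6: lead(−24x² − 15x + 34) ÷ lead(D) = −24x² ÷ 3x² = −8. Subtract (−8)·D = −24x² − 16x + 40. Remainder: x − 6.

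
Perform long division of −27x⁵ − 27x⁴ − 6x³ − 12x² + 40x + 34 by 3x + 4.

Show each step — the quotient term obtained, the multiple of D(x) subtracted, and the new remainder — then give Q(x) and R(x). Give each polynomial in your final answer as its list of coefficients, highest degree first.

Q = [-9, 3, -6, 4, 8]; R = [2]

Step 1: lead(−27x⁵ − 27x⁴ − 6x³ − 12x² + 40x + 34) ÷ lead(D) = −27x⁵ ÷ 3x = −9x⁴. Subtract (−9x⁴)·D = −27x⁵ − 36x⁴. Remainder: 9x⁴ − 6x³ − 12x² + 40x + 34.
Step 2: lead(9x⁴ − 6x³ − 12x² + 40x + 34) ÷ lead(D) = 9x⁴ ÷ 3x = 3x³. Subtract (3x³)·D = 9x⁴ + 12x³. Remainder: −18x³ − 12x² + 40x + 34.
Step 3: lead(−18x³ − 12x² + 40x + 34) ÷ lead(D) = −18x³ ÷ 3x = −6x². Subtract (−6x²)·D = −18x³ − 24x². Remainder: 12x² + 40x + 34.
Step 4: lead(12x² + 40x + 34) ÷ lead(D) = 12x² ÷ 3x = 4x. Subtract (4x)·D = 12x² + 16x. Remainder: 24x + 34.
Step 5: lead(24x + 34) ÷ lead(D) = 24x ÷ 3x = 8. Subtract (8)·D = 24x + 32. Remainder: 2.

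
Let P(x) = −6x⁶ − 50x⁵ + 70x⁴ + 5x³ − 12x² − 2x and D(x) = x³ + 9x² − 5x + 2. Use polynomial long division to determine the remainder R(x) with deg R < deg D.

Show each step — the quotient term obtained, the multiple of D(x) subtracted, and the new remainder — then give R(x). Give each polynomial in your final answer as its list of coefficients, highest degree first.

R = [-9, -5, -2]

Step 1: lead(−6x⁶ − 50x⁵ + 70x⁴ + 5x³ − 12x² − 2x) ÷ lead(D) = −6x⁶ ÷ x³ = −6x³. Subtract (−6x³)·D = −6x⁶ − 54x⁵ + 30x⁴ − 12x³. Remainder: 4x⁵ + 40x⁴ + 17x³ − 12x² − 2x.
Step 2: lead(4x⁵ + 40x⁴ + 17x³ − 12x² − 2x) ÷ lead(D) = 4x⁵ ÷ x³ = 4x². Subtract (4x²)·D = 4x⁵ + 36x⁴ − 20x³ + 8x². Remainder: 4x⁴ + 37x³ − 20x² − 2x.
Step 3: lead(4x⁴ + 37x³ − 20x² − 2x) ÷ lead(D) = 4x⁴ ÷ x³ = 4x. Subtract (4x)·D = 4x⁴ + 36x³ − 20x² + 8x. Remainder: x³ − 10x.
Step 4: lead(x³ − 10x) ÷ lead(D) = x³ ÷ x³ = 1. Subtract (1)·D = x³ + 9x² − 5x + 2. Remainder: −9x² − 5x − 2.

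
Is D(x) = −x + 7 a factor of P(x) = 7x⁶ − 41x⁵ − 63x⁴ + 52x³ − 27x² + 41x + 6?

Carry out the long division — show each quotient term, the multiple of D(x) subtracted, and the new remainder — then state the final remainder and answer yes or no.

Step 1: lead(7x⁶ − 41x⁵ − 63x⁴ + 52x³ − 27x² + 41x + 6) ÷ lead(D) = 7x⁶ ÷ −x = −7x⁵. Subtract (−7x⁵)·D = 7x⁶ − 49x⁵. Remainder: 8x⁵ − 63x⁴ + 52x³ − 27x² + 41x + 6.
Step 2: lead(8x⁵ − 63x⁴ + 52x³ − 27x² + 41x + 6) ÷ lead(D) = 8x⁵ ÷ −x = −8x⁴. Subtract (−8x⁴)·D = 8x⁵ − 56x⁴. Remainder: −7x⁴ + 52x³ − 27x² + 41x + 6.
Step 3: lead(−7x⁴ + 52x³ − 27x² + 41x + 6) ÷ lead(D) = −7x⁴ ÷ −x = 7x³. Subtract (7x³)·D = −7x⁴ + 49x³. Remainder: 3x³ − 27x² + 41x + 6.
Step 4: lead(3x³ − 27x² + 41x + 6) ÷ lead(D) = 3x³ ÷ −x = −3x². Subtract (−3x²)·D = 3x³ − 21x². Remainder: −6x² + 41x + 6.
Step 5: lead(−6x² + 41x + 6) ÷ lead(D) = −6x² ÷ −x = 6x. Subtract (6x)·D = −6x² + 42x. Remainder: −x + 6.
Step 6: lead(−x + 6) ÷ lead(D) = −x ÷ −x = 1. Subtract (1)·D = −x + 7. Remainder: −1.

R(x) = −1, so D(x) is not a factor of P(x). no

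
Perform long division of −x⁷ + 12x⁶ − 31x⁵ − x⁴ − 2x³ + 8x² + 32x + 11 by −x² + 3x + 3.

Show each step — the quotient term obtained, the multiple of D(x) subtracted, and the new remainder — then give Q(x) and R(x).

Q(x) = x⁵ − 9x⁴ + 7x³ − 5x² + 8x + 1; R(x) = 5x + 8

Step 1: lead(−x⁷ + 12x⁶ − 31x⁵ − x⁴ − 2x³ + 8x² + 32x + 11) ÷ lead(D) = −x⁷ ÷ −x² = x⁵. Subtract (x⁵)·D = −x⁷ + 3x⁶ + 3x⁵. Remainder: 9x⁶ − 34x⁵ − x⁴ − 2x³ + 8x² + 32x + 11.
Step 2: lead(9x⁶ − 34x⁵ − x⁴ − 2x³ + 8x² + 32x + 11) ÷ lead(D) = 9x⁶ ÷ −x² = −9x⁴. Subtract (−9x⁴)·D = 9x⁶ − 27x⁵ − 27x⁴. Remainder: −7x⁵ + 26x⁴ − 2x³ + 8x² + 32x + 11.
Step 3: lead(−7x⁵ + 26x⁴ − 2x³ + 8x² + 32x + 11) ÷ lead(D) = −7x⁵ ÷ −x² = 7x³. Subtract (7x³)·D = −7x⁵ + 21x⁴ + 21x³. Remainder: 5x⁴ − 23x³ + 8x² + 32x + 11.
Step 4: lead(5x⁴ − 23x³ + 8x² + 32x + 11) ÷ lead(D) = 5x⁴ ÷ −x² = −5x². Subtract (−5x²)·D = 5x⁴ − 15x³ − 15x². Remainder: −8x³ + 23x² + 32x + 11.
Step 5: lead(−8x³ + 23x² + 32x + 11) ÷ lead(D) = −8x³ ÷ −x² = 8x. Subtract (8x)·D = −8x³ + 24x² + 24x. Remainder: −x² + 8x + 11.
Step 6: lead(−x² + 8x + 11) ÷ lead(D) = −x² ÷ −x² = 1. Subtract (1)·D = −x² + 3x + 3. Remainder: 5x + 8.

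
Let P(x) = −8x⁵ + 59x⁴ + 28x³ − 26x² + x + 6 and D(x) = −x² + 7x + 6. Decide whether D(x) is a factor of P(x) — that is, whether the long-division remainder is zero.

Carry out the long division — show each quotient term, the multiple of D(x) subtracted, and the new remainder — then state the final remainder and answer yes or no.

Step 1: lead(−8x⁵ + 59x⁴ + 28x³ − 26x² + x + 6) ÷ lead(D) = −8x⁵ ÷ −x² = 8x³. Subtract (8x³)·D = −8x⁵ + 56x⁴ + 48x³. Remainder: 3x⁴ − 20x³ − 26x² + x + 6.
Step 2: lead(3x⁴ − 20x³ − 26x² + x + 6) ÷ lead(D) = 3x⁴ ÷ −x² = −3x². Subtract (−3x²)·D = 3x⁴ − 21x³ − 18x². Remainder: x³ − 8x² + x + 6.
Step 3: lead(x³ − 8x² + x + 6) ÷ lead(D) = x³ ÷ −x² = −x. Subtract (−x)·D = x³ − 7x² − 6x. Remainder: −x² + 7x + 6.
Step 4: lead(−x² + 7x + 6) ÷ lead(D) = −x² ÷ −x² = 1. Subtract (1)·D = −x² + 7x + 6. Remainder: 0.

R(x) = 0, so D(x) is a factor of P(x). yes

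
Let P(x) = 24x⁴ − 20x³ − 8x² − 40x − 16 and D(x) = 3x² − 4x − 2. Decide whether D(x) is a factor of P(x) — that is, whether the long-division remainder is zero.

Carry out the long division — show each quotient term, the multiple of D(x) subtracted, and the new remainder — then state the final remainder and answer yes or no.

Step 1: lead(24x⁴ − 20x³ − 8x² − 40x − 16) ÷ lead(D) = 24x⁴ ÷ 3x² = 8x². Subtract (8x²)·D = 24x⁴ − 32x³ − 16x². Remainder: 12x³ + 8x² − 40x − 16.
Step 2: lead(12x³ + 8x² − 40x − 16) ÷ lead(D) = 12x³ ÷ 3x² = 4x. Subtract (4x)·D = 12x³ − 16x² − 8x. Remainder: 24x² − 32x − 16.
Step 3: lead(24x² − 32x − 16) ÷ lead(D) = 24x² ÷ 3x² = 8. Subtract (8)·D = 24x² − 32x − 16. Remainder: 0.

R(x) = 0, so D(x) is a factor of P(x). yes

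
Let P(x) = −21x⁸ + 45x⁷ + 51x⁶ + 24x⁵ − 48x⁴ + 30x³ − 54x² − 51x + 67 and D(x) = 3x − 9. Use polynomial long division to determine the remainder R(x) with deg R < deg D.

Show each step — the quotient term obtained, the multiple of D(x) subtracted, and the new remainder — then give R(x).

Step 1: lead(−21x⁸ + 45x⁷ + 51x⁶ + 24x⁵ − 48x⁴ + 30x³ − 54x² − 51x + 67) ÷ lead(D) = −21x⁸ ÷ 3x = −7x⁷. Subtract (−7x⁷)·D = −21x⁸ + 63x⁷. Remainder: −18x⁷ + 51x⁶ + 24x⁵ − 48x⁴ + 30x³ − 54x² − 51x + 67.
Step 2: lead(−18x⁷ + 51x⁶ + 24x⁵ − 48x⁴ + 30x³ − 54x² − 51x + 67) ÷ lead(D) = −18x⁷ ÷ 3x = −6x⁶. Subtract (−6x⁶)·D = −18x⁷ + 54x⁶. Remainder: −3x⁶ + 24x⁵ − 48x⁴ + 30x³ − 54x² − 51x + 67.
Step 3: lead(−3x⁶ + 24x⁵ − 48x⁴ + 30x³ − 54x² − 51x + 67) ÷ lead(D) = −3x⁶ ÷ 3x = −x⁵. Subtract (−x⁵)·D = −3x⁶ + 9x⁵. Remainder: 15x⁵ − 48x⁴ + 30x³ − 54x² − 51x + 67.
Step 4: lead(15x⁵ − 48x⁴ + 30x³ − 54x² − 51x + 67) ÷ lead(D) = 15x⁵ ÷ 3x = 5x⁴. Subtract (5x⁴)·D = 15x⁵ − 45x⁴. Remainder: −3x⁴ + 30x³ − 54x² − 51x + 67.
Step 5: lead(−3x⁴ + 30x³ − 54x² − 51x + 67) ÷ lead(D) = −3x⁴ ÷ 3x = −x³. Subtract (−x³)·D = −3x⁴ + 9x³. Remainder: 21x³ − 54x² − 51x + 67.
Step 6: lead(21x³ − 54x² − 51x + 67) ÷ lead(D) = 21x³ ÷ 3x = 7x². Subtract (7x²)·D = 21x³ − 63x². Remainder: 9x² − 51x + 67.
Step 7: lead(9x² − 51x + 67) ÷ lead(D) = 9x² ÷ 3x = 3x. Subtract (3x)·D = 9x² − 27x. Remainder: −24x + 67.
Step 8: lead(−24x + 67) ÷ lead(D) = −24x ÷ 3x = −8. Subtract (−8)·D = −24x + 72. Remainder: −5.

R(x) = −5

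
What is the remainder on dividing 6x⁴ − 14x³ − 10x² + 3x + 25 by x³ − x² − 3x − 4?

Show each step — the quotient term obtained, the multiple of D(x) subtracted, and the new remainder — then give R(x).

R(x) = 3x − 7

Step 1: lead(6x⁴ − 14x³ − 10x² + 3x + 25) ÷ lead(D) = 6x⁴ ÷ x³ = 6x. Subtract (6x)·D = 6x⁴ − 6x³ − 18x² − 24x. Remainder: −8x³ + 8x² + 27x + 25.
Step 2: lead(−8x³ + 8x² + 27x + 25) ÷ lead(D) = −8x³ ÷ x³ = −8. Subtract (−8)·D = −8x³ + 8x² + 24x + 32. Remainder: 3x − 7.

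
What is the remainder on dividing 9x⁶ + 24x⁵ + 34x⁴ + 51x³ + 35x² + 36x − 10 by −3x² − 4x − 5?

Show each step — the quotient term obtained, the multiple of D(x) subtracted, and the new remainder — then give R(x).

R(x) = −x

Step 1: lead(9x⁶ + 24x⁵ + 34x⁴ + 51x³ + 35x² + 36x − 10) ÷ lead(D) = 9x⁶ ÷ −3x² = −3x⁴. Subtract (−3x⁴)·D = 9x⁶ + 12x⁵ + 15x⁴. Remainder: 12x⁵ + 19x⁴ + 51x³ + 35x² + 36x − 10.
Step 2: lead(12x⁵ + 19x⁴ + 51x³ + 35x² + 36x − 10) ÷ lead(D) = 12x⁵ ÷ −3x² = −4x³. Subtract (−4x³)·D = 12x⁵ + 16x⁴ + 20x³. Remainder: 3x⁴ + 31x³ + 35x² + 36x − 10.
Step 3: lead(3x⁴ + 31x³ + 35x² + 36x − 10) ÷ lead(D) = 3x⁴ ÷ −3x² = −x². Subtract (−x²)·D = 3x⁴ + 4x³ + 5x². Remainder: 27x³ + 30x² + 36x − 10.
Step 4: lead(27x³ + 30x² + 36x − 10) ÷ lead(D) = 27x³ ÷ −3x² = −9x. Subtract (−9x)·D = 27x³ + 36x² + 45x. Remainder: −6x² − 9x − 10.
Step 5: lead(−6x² − 9x − 10) ÷ lead(D) = −6x² ÷ −3x² = 2. Subtract (2)·D = −6x² − 8x − 10. Remainder: −x.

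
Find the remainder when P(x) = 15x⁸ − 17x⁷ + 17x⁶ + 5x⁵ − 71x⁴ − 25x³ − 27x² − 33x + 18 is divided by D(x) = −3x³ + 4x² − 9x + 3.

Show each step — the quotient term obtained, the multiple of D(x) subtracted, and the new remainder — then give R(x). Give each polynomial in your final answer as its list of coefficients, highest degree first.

Step 1: lead(15x⁸ − 17x⁷ + 17x⁶ + 5x⁵ − 71x⁴ − 25x³ − 27x² − 33x + 18) ÷ lead(D) = 15x⁸ ÷ −3x³ = −5x⁵. Subtract (−5x⁵)·D = 15x⁸ − 20x⁷ + 45x⁶ − 15x⁵. Remainder: 3x⁷ − 28x⁶ + 20x⁵ − 71x⁴ − 25x³ − 27x² − 33x + 18.
Step 2: lead(3x⁷ − 28x⁶ + 20x⁵ − 71x⁴ − 25x³ − 27x² − 33x + 18) ÷ lead(D) = 3x⁷ ÷ −3x³ = −x⁴. Subtract (−x⁴)·D = 3x⁷ − 4x⁶ + 9x⁵ − 3x⁴. Remainder: −24x⁶ + 11x⁵ − 68x⁴ − 25x³ − 27x² − 33x + 18.
Step 3: lead(−24x⁶ + 11x⁵ − 68x⁴ − 25x³ − 27x² − 33x + 18) ÷ lead(D) = −24x⁶ ÷ −3x³ = 8x³. Subtract (8x³)·D = −24x⁶ + 32x⁵ − 72x⁴ + 24x³. Remainder: −21x⁵ + 4x⁴ − 49x³ − 27x² − 33x + 18.
Step 4: lead(−21x⁵ + 4x⁴ − 49x³ − 27x² − 33x + 18) ÷ lead(D) = −21x⁵ ÷ −3x³ = 7x². Subtract (7x²)·D = −21x⁵ + 28x⁴ − 63x³ + 21x². Remainder: −24x⁴ + 14x³ − 48x² − 33x + 18.
Step 5: lead(−24x⁴ + 14x³ − 48x² − 33x + 18) ÷ lead(D) = −24x⁴ ÷ −3x³ = 8x. Subtract (8x)·D = −24x⁴ + 32x³ − 72x² + 24x. Remainder: −18x³ + 24x² − 57x + 18.
Step 6: lead(−18x³ + 24x² − 57x + 18) ÷ lead(D) = −18x³ ÷ −3x³ = 6. Subtract (6)·D = −18x³ + 24x² − 54x + 18. Remainder: −3x.

R = [-3, 0]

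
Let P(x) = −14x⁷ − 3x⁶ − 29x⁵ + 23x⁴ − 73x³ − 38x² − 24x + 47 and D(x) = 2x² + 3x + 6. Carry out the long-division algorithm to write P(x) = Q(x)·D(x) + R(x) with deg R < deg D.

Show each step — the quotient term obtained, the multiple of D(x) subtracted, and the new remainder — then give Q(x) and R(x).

Q(x) = −7x⁵ + 9x⁴ − 7x³ − 5x² − 8x + 8; R(x) = −1

Step 1: lead(−14x⁷ − 3x⁶ − 29x⁵ + 23x⁴ − 73x³ − 38x² − 24x + 47) ÷ lead(D) = −14x⁷ ÷ 2x² = −7x⁵. Subtract (−7x⁵)·D = −14x⁷ − 21x⁶ − 42x⁵. Remainder: 18x⁶ + 13x⁵ + 23x⁴ − 73x³ − 38x² − 24x + 47.
Step 2: lead(18x⁶ + 13x⁵ + 23x⁴ − 73x³ − 38x² − 24x + 47) ÷ lead(D) = 18x⁶ ÷ 2x² = 9x⁴. Subtract (9x⁴)·D = 18x⁶ + 27x⁵ + 54x⁴. Remainder: −14x⁵ − 31x⁴ − 73x³ − 38x² − 24x + 47.
Step 3: lead(−14x⁵ − 31x⁴ − 73x³ − 38x² − 24x + 47) ÷ lead(D) = −14x⁵ ÷ 2x² = −7x³. Subtract (−7x³)·D = −14x⁵ − 21x⁴ − 42x³. Remainder: −10x⁴ − 31x³ − 38x² − 24x + 47.
Step 4: lead(−10x⁴ − 31x³ − 38x² − 24x + 47) ÷ lead(D) = −10x⁴ ÷ 2x² = −5x². Subtract (−5x²)·D = −10x⁴ − 15x³ − 30x². Remainder: −16x³ − 8x² − 24x + 47.
Step 5: lead(−16x³ − 8x² − 24x + 47) ÷ lead(D) = −16x³ ÷ 2x² = −8x. Subtract (−8x)·D = −16x³ − 24x² − 48x. Remainder: 16x² + 24x + 47.
Step 6: lead(16x² + 24x + 47) ÷ lead(D) = 16x² ÷ 2x² = 8. Subtract (8)·D = 16x² + 24x + 48. Remainder: −1.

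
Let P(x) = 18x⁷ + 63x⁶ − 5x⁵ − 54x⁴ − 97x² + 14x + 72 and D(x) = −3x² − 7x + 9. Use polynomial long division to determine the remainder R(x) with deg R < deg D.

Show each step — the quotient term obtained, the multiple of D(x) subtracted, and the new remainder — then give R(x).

R(x) = 9

Step 1: lead(18x⁷ + 63x⁶ − 5x⁵ − 54x⁴ − 97x² + 14x + 72) ÷ lead(D) = 18x⁷ ÷ −3x² = −6x⁵. Subtract (−6x⁵)·D = 18x⁷ + 42x⁶ − 54x⁵. Remainder: 21x⁶ + 49x⁵ − 54x⁴ − 97x² + 14x + 72.
Step 2: lead(21x⁶ + 49x⁵ − 54x⁴ − 97x² + 14x + 72) ÷ lead(D) = 21x⁶ ÷ −3x² = −7x⁴. Subtract (−7x⁴)·D = 21x⁶ + 49x⁵ − 63x⁴. Remainder: 9x⁴ − 97x² + 14x + 72.
Step 3: lead(9x⁴ − 97x² + 14x + 72) ÷ lead(D) = 9x⁴ ÷ −3x² = −3x². Subtract (−3x²)·D = 9x⁴ + 21x³ − 27x². Remainder: −21x³ − 70x² + 14x + 72.
Step 4: lead(−21x³ − 70x² + 14x + 72) ÷ lead(D) = −21x³ ÷ −3x² = 7x. Subtract (7x)·D = −21x³ − 49x² + 63x. Remainder: −21x² − 49x + 72.
Step 5: lead(−21x² − 49x + 72) ÷ lead(D) = −21x² ÷ −3x² = 7. Subtract (7)·D = −21x² − 49x + 63. Remainder: 9.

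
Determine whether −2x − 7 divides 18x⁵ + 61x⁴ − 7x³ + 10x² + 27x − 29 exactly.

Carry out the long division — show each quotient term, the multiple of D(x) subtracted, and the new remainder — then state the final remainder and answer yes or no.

Step 1: lead(18x⁵ + 61x⁴ − 7x³ + 10x² + 27x − 29) ÷ lead(D) = 18x⁵ ÷ −2x = −9x⁴. Subtract (−9x⁴)·D = 18x⁵ + 63x⁴. Remainder: −2x⁴ − 7x³ + 10x² + 27x − 29.
Step 2: lead(−2x⁴ − 7x³ + 10x² + 27x − 29) ÷ lead(D) = −2x⁴ ÷ −2x = x³. Subtract (x³)·D = −2x⁴ − 7x³. Remainder: 10x² + 27x − 29.
Step 3: lead(10x² + 27x − 29) ÷ lead(D) = 10x² ÷ −2x = −5x. Subtract (−5x)·D = 10x² + 35x. Remainder: −8x − 29.
Step 4: lead(−8x − 29) ÷ lead(D) = −8x ÷ −2x = 4. Subtract (4)·D = −8x − 28. Remainder: −1.

R(x) = −1, so D(x) is not a factor of P(x). no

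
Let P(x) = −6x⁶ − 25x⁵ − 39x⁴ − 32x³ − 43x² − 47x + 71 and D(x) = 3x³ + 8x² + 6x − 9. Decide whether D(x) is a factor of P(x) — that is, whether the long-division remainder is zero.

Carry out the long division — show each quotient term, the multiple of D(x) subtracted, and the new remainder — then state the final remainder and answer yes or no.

R(x) = −8x − 1, so D(x) is not a factor of P(x). no

Step 1: lead(−6x⁶ − 25x⁵ − 39x⁴ − 32x³ − 43x² − 47x + 71) ÷ lead(D) = −6x⁶ ÷ 3x³ = −2x³. Subtract (−2x³)·D = −6x⁶ − 16x⁵ − 12x⁴ + 18x³. Remainder: −9x⁵ − 27x⁴ − 50x³ − 43x² − 47x + 71.
Step 2: lead(−9x⁵ − 27x⁴ − 50x³ − 43x² − 47x + 71) ÷ lead(D) = −9x⁵ ÷ 3x³ = −3x². Subtract (−3x²)·D = −9x⁵ − 24x⁴ − 18x³ + 27x². Remainder: −3x⁴ − 32x³ − 70x² − 47x + 71.
Step 3: lead(−3x⁴ − 32x³ − 70x² − 47x + 71) ÷ lead(D) = −3x⁴ ÷ 3x³ = −x. Subtract (−x)·D = −3x⁴ − 8x³ − 6x² + 9x. Remainder: −24x³ − 64x² − 56x + 71.
Step 4: lead(−24x³ − 64x² − 56x + 71) ÷ lead(D) = −24x³ ÷ 3x³ = −8. Subtract (−8)·D = −24x³ − 64x² − 48x + 72. Remainder: −8x − 1.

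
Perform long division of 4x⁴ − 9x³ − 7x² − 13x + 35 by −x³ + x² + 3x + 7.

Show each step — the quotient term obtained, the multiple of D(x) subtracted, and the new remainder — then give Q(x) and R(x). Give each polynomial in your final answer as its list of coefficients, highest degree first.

Q = [-4, 5]; R = [0]

Step 1: lead(4x⁴ − 9x³ − 7x² − 13x + 35) ÷ lead(D) = 4x⁴ ÷ −x³ = −4x. Subtract (−4x)·D = 4x⁴ − 4x³ − 12x² − 28x. Remainder: −5x³ + 5x² + 15x + 35.
Step 2: lead(−5x³ + 5x² + 15x + 35) ÷ lead(D) = −5x³ ÷ −x³ = 5. Subtract (5)·D = −5x³ + 5x² + 15x + 35. Remainder: 0.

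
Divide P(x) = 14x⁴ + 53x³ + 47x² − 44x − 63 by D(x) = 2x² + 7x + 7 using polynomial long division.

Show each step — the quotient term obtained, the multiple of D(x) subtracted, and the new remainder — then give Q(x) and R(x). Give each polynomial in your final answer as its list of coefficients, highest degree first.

Step 1: lead(14x⁴ + 53x³ + 47x² − 44x − 63) ÷ lead(D) = 14x⁴ ÷ 2x² = 7x². Subtract (7x²)·D = 14x⁴ + 49x³ + 49x². Remainder: 4x³ − 2x² − 44x − 63.
Step 2: lead(4x³ − 2x² − 44x − 63) ÷ lead(D) = 4x³ ÷ 2x² = 2x. Subtract (2x)·D = 4x³ + 14x² + 14x. Remainder: −16x² − 58x − 63.
Step 3: lead(−16x² − 58x − 63) ÷ lead(D) = −16x² ÷ 2x² = −8. Subtract (−8)·D = −16x² − 56x − 56. Remainder: −2x − 7.

Q = [7, 2, -8]; R = [-2, -7]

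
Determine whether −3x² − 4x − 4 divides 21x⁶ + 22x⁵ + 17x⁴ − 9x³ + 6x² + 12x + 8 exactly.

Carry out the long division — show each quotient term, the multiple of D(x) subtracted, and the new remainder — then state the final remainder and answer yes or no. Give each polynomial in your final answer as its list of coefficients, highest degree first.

R = [0], so D(x) is a factor of P(x). yes

Step 1: lead(21x⁶ + 22x⁵ + 17x⁴ − 9x³ + 6x² + 12x + 8) ÷ lead(D) = 21x⁶ ÷ −3x² = −7x⁴. Subtract (−7x⁴)·D = 21x⁶ + 28x⁵ + 28x⁴. Remainder: −6x⁵ − 11x⁴ − 9x³ + 6x² + 12x + 8.
Step 2: lead(−6x⁵ − 11x⁴ − 9x³ + 6x² + 12x + 8) ÷ lead(D) = −6x⁵ ÷ −3x² = 2x³. Subtract (2x³)·D = −6x⁵ − 8x⁴ − 8x³. Remainder: −3x⁴ − x³ + 6x² + 12x + 8.
Step 3: lead(−3x⁴ − x³ + 6x² + 12x + 8) ÷ lead(D) = −3x⁴ ÷ −3x² = x². Subtract (x²)·D = −3x⁴ − 4x³ − 4x². Remainder: 3x³ + 10x² + 12x + 8.
Step 4: lead(3x³ + 10x² + 12x + 8) ÷ lead(D) = 3x³ ÷ −3x² = −x. Subtract (−x)·D = 3x³ + 4x² + 4x. Remainder: 6x² + 8x + 8.
Step 5: lead(6x² + 8x + 8) ÷ lead(D) = 6x² ÷ −3x² = −2. Subtract (−2)·D = 6x² + 8x + 8. Remainder: 0.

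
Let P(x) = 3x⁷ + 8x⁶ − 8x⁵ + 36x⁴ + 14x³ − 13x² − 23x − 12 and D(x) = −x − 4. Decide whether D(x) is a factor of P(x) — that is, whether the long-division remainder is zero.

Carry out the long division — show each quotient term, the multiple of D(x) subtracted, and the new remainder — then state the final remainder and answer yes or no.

R(x) = 0, so D(x) is a factor of P(x). yes

Step 1: lead(3x⁷ + 8x⁶ − 8x⁵ + 36x⁴ + 14x³ − 13x² − 23x − 12) ÷ lead(D) = 3x⁷ ÷ −x = −3x⁶. Subtract (−3x⁶)·D = 3x⁷ + 12x⁶. Remainder: −4x⁶ − 8x⁵ + 36x⁴ + 14x³ − 13x² − 23x − 12.
Step 2: lead(−4x⁶ − 8x⁵ + 36x⁴ + 14x³ − 13x² − 23x − 12) ÷ lead(D) = −4x⁶ ÷ −x = 4x⁵. Subtract (4x⁵)·D = −4x⁶ − 16x⁵. Remainder: 8x⁵ + 36x⁴ + 14x³ − 13x² − 23x − 12.
Step 3: lead(8x⁵ + 36x⁴ + 14x³ − 13x² − 23x − 12) ÷ lead(D) = 8x⁵ ÷ −x = −8x⁴. Subtract (−8x⁴)·D = 8x⁵ + 32x⁴. Remainder: 4x⁴ + 14x³ − 13x² − 23x − 12.
Step 4: lead(4x⁴ + 14x³ − 13x² − 23x − 12) ÷ lead(D) = 4x⁴ ÷ −x = −4x³. Subtract (−4x³)·D = 4x⁴ + 16x³. Remainder: −2x³ − 13x² − 23x − 12.
Step 5: lead(−2x³ − 13x² − 23x − 12) ÷ lead(D) = −2x³ ÷ −x = 2x². Subtract (2x²)·D = −2x³ − 8x². Remainder: −5x² − 23x − 12.
Step 6: lead(−5x² − 23x − 12) ÷ lead(D) = −5x² ÷ −x = 5x. Subtract (5x)·D = −5x² − 20x. Remainder: −3x − 12.
Step 7: lead(−3x − 12) ÷ lead(D) = −3x ÷ −x = 3. Subtract (3)·D = −3x − 12. Remainder: 0.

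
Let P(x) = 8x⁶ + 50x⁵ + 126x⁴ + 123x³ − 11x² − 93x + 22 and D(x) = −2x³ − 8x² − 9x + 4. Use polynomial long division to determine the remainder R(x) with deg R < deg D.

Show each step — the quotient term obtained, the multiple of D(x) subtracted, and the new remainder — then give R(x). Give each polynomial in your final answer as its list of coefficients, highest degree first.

R = [6, -6]

Step 1: lead(8x⁶ + 50x⁵ + 126x⁴ + 123x³ − 11x² − 93x + 22) ÷ lead(D) = 8x⁶ ÷ −2x³ = −4x³. Subtract (−4x³)·D = 8x⁶ + 32x⁵ + 36x⁴ − 16x³. Remainder: 18x⁵ + 90x⁴ + 139x³ − 11x² − 93x + 22.
Step 2: lead(18x⁵ + 90x⁴ + 139x³ − 11x² − 93x + 22) ÷ lead(D) = 18x⁵ ÷ −2x³ = −9x². Subtract (−9x²)·D = 18x⁵ + 72x⁴ + 81x³ − 36x². Remainder: 18x⁴ + 58x³ + 25x² − 93x + 22.
Step 3: lead(18x⁴ + 58x³ + 25x² − 93x + 22) ÷ lead(D) = 18x⁴ ÷ −2x³ = −9x. Subtract (−9x)·D = 18x⁴ + 72x³ + 81x² − 36x. Remainder: −14x³ − 56x² − 57x + 22.
Step 4: lead(−14x³ − 56x² − 57x + 22) ÷ lead(D) = −14x³ ÷ −2x³ = 7. Subtract (7)·D = −14x³ − 56x² − 63x + 28. Remainder: 6x − 6.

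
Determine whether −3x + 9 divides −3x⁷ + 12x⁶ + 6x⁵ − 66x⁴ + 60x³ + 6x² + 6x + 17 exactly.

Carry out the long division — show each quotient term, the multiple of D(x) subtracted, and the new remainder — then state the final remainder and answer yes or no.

Step 1: lead(−3x⁷ + 12x⁶ + 6x⁵ − 66x⁴ + 60x³ + 6x² + 6x + 17) ÷ lead(D) = −3x⁷ ÷ −3x = x⁶. Subtract (x⁶)·D = −3x⁷ + 9x⁶. Remainder: 3x⁶ + 6x⁵ − 66x⁴ + 60x³ + 6x² + 6x + 17.
Step 2: lead(3x⁶ + 6x⁵ − 66x⁴ + 60x³ + 6x² + 6x + 17) ÷ lead(D) = 3x⁶ ÷ −3x = −x⁵. Subtract (−x⁵)·D = 3x⁶ − 9x⁵. Remainder: 15x⁵ − 66x⁴ + 60x³ + 6x² + 6x + 17.
Step 3: lead(15x⁵ − 66x⁴ + 60x³ + 6x² + 6x + 17) ÷ lead(D) = 15x⁵ ÷ −3x = −5x⁴. Subtract (−5x⁴)·D = 15x⁵ − 45x⁴. Remainder: −21x⁴ + 60x³ + 6x² + 6x + 17.
Step 4: lead(−21x⁴ + 60x³ + 6x² + 6x + 17) ÷ lead(D) = −21x⁴ ÷ −3x = 7x³. Subtract (7x³)·D = −21x⁴ + 63x³. Remainder: −3x³ + 6x² + 6x + 17.
Step 5: lead(−3x³ + 6x² + 6x + 17) ÷ lead(D) = −3x³ ÷ −3x = x². Subtract (x²)·D = −3x³ + 9x². Remainder: −3x² + 6x + 17.
Step 6: lead(−3x² + 6x + 17) ÷ lead(D) = −3x² ÷ −3x = x. Subtract (x)·D = −3x² + 9x. Remainder: −3x + 17.
Step 7: lead(−3x + 17) ÷ lead(D) = −3x ÷ −3x = 1. Subtract (1)·D = −3x + 9. Remainder: 8.

R(x) = 8, so D(x) is not a factor of P(x). no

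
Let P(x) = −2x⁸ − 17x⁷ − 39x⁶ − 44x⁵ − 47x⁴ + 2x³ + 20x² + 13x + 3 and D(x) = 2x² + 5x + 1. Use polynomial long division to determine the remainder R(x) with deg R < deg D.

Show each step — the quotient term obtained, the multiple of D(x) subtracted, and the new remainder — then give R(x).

Step 1: lead(−2x⁸ − 17x⁷ − 39x⁶ − 44x⁵ − 47x⁴ + 2x³ + 20x² + 13x + 3) ÷ lead(D) = −2x⁸ ÷ 2x² = −x⁶. Subtract (−x⁶)·D = −2x⁸ − 5x⁷ − x⁶. Remainder: −12x⁷ − 38x⁶ − 44x⁵ − 47x⁴ + 2x³ + 20x² + 13x + 3.
Step 2: lead(−12x⁷ − 38x⁶ − 44x⁵ − 47x⁴ + 2x³ + 20x² + 13x + 3) ÷ lead(D) = −12x⁷ ÷ 2x² = −6x⁵. Subtract (−6x⁵)·D = −12x⁷ − 30x⁶ − 6x⁵. Remainder: −8x⁶ − 38x⁵ − 47x⁴ + 2x³ + 20x² + 13x + 3.
Step 3: lead(−8x⁶ − 38x⁵ − 47x⁴ + 2x³ + 20x² + 13x + 3) ÷ lead(D) = −8x⁶ ÷ 2x² = −4x⁴. Subtract (−4x⁴)·D = −8x⁶ − 20x⁵ − 4x⁴. Remainder: −18x⁵ − 43x⁴ + 2x³ + 20x² + 13x + 3.
Step 4: lead(−18x⁵ − 43x⁴ + 2x³ + 20x² + 13x + 3) ÷ lead(D) = −18x⁵ ÷ 2x² = −9x³. Subtract (−9x³)·D = −18x⁵ − 45x⁴ − 9x³. Remainder: 2x⁴ + 11x³ + 20x² + 13x + 3.
Step 5: lead(2x⁴ + 11x³ + 20x² + 13x + 3) ÷ lead(D) = 2x⁴ ÷ 2x² = x². Subtract (x²)·D = 2x⁴ + 5x³ + x². Remainder: 6x³ + 19x² + 13x + 3.
Step 6: lead(6x³ + 19x² + 13x + 3) ÷ lead(D) = 6x³ ÷ 2x² = 3x. Subtract (3x)·D = 6x³ + 15x² + 3x. Remainder: 4x² + 10x + 3.
Step 7: lead(4x² + 10x + 3) ÷ lead(D) = 4x² ÷ 2x² = 2. Subtract (2)·D = 4x² + 10x + 2. Remainder: 1.

R(x) = 1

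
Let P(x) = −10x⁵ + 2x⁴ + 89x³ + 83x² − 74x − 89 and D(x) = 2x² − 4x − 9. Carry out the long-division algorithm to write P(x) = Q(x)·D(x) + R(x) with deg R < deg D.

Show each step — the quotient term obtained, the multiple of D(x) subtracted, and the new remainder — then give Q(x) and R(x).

Step 1: lead(−10x⁵ + 2x⁴ + 89x³ + 83x² − 74x − 89) ÷ lead(D) = −10x⁵ ÷ 2x² = −5x³. Subtract (−5x³)·D = −10x⁵ + 20x⁴ + 45x³. Remainder: −18x⁴ + 44x³ + 83x² − 74x − 89.
Step 2: lead(−18x⁴ + 44x³ + 83x² − 74x − 89) ÷ lead(D) = −18x⁴ ÷ 2x² = −9x². Subtract (−9x²)·D = −18x⁴ + 36x³ + 81x². Remainder: 8x³ + 2x² − 74x − 89.
Step 3: lead(8x³ + 2x² − 74x − 89) ÷ lead(D) = 8x³ ÷ 2x² = 4x. Subtract (4x)·D = 8x³ − 16x² − 36x. Remainder: 18x² − 38x − 89.
Step 4: lead(18x² − 38x − 89) ÷ lead(D) = 18x² ÷ 2x² = 9. Subtract (9)·D = 18x² − 36x − 81. Remainder: −2x − 8.

Q(x) = −5x³ − 9x² + 4x + 9; R(x) = −2x − 8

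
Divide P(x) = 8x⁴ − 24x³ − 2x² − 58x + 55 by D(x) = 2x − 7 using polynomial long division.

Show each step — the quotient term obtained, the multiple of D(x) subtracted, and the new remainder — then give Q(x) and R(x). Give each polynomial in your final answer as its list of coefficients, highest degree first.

Step 1: lead(8x⁴ − 24x³ − 2x² − 58x + 55) ÷ lead(D) = 8x⁴ ÷ 2x = 4x³. Subtract (4x³)·D = 8x⁴ − 28x³. Remainder: 4x³ − 2x² − 58x + 55.
Step 2: lead(4x³ − 2x² − 58x + 55) ÷ lead(D) = 4x³ ÷ 2x = 2x². Subtract (2x²)·D = 4x³ − 14x². Remainder: 12x² − 58x + 55.
Step 3: lead(12x² − 58x + 55) ÷ lead(D) = 12x² ÷ 2x = 6x. Subtract (6x)·D = 12x² − 42x. Remainder: −16x + 55.
Step 4: lead(−16x + 55) ÷ lead(D) = −16x ÷ 2x = −8. Subtract (−8)·D = −16x + 56. Remainder: −1.

Q = [4, 2, 6, -8]; R = [-1]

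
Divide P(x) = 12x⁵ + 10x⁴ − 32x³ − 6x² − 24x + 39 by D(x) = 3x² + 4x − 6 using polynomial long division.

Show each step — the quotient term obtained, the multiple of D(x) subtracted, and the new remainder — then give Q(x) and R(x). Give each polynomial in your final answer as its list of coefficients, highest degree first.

Step 1: lead(12x⁵ + 10x⁴ − 32x³ − 6x² − 24x + 39) ÷ lead(D) = 12x⁵ ÷ 3x² = 4x³. Subtract (4x³)·D = 12x⁵ + 16x⁴ − 24x³. Remainder: −6x⁴ − 8x³ − 6x² − 24x + 39.
Step 2: lead(−6x⁴ − 8x³ − 6x² − 24x + 39) ÷ lead(D) = −6x⁴ ÷ 3x² = −2x². Subtract (−2x²)·D = −6x⁴ − 8x³ + 12x². Remainder: −18x² − 24x + 39.
Step 3: lead(−18x² − 24x + 39) ÷ lead(D) = −18x² ÷ 3x² = −6. Subtract (−6)·D = −18x² − 24x + 36. Remainder: 3.

Q = [4, -2, 0, -6]; R = [3]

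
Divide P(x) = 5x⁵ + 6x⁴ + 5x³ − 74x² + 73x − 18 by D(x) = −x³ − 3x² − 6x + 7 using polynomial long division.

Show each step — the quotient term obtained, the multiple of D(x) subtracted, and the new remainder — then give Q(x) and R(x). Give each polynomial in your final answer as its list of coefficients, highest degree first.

Q = [-5, 9, -2]; R = [9, -2, -4]

Step 1: lead(5x⁵ + 6x⁴ + 5x³ − 74x² + 73x − 18) ÷ lead(D) = 5x⁵ ÷ −x³ = −5x². Subtract (−5x²)·D = 5x⁵ + 15x⁴ + 30x³ − 35x². Remainder: −9x⁴ − 25x³ − 39x² + 73x − 18.
Step 2: lead(−9x⁴ − 25x³ − 39x² + 73x − 18) ÷ lead(D) = −9x⁴ ÷ −x³ = 9x. Subtract (9x)·D = −9x⁴ − 27x³ − 54x² + 63x. Remainder: 2x³ + 15x² + 10x − 18.
Step 3: lead(2x³ + 15x² + 10x − 18) ÷ lead(D) = 2x³ ÷ −x³ = −2. Subtract (−2)·D = 2x³ + 6x² + 12x − 14. Remainder: 9x² − 2x − 4.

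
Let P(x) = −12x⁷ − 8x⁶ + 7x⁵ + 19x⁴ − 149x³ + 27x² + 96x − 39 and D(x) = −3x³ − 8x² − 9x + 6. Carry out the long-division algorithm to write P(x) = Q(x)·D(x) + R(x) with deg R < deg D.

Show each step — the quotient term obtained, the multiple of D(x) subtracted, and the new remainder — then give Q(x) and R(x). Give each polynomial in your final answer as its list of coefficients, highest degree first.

Step 1: lead(−12x⁷ − 8x⁶ + 7x⁵ + 19x⁴ − 149x³ + 27x² + 96x − 39) ÷ lead(D) = −12x⁷ ÷ −3x³ = 4x⁴. Subtract (4x⁴)·D = −12x⁷ − 32x⁶ − 36x⁵ + 24x⁴. Remainder: 24x⁶ + 43x⁵ − 5x⁴ − 149x³ + 27x² + 96x − 39.
Step 2: lead(24x⁶ + 43x⁵ − 5x⁴ − 149x³ + 27x² + 96x − 39) ÷ lead(D) = 24x⁶ ÷ −3x³ = −8x³. Subtract (−8x³)·D = 24x⁶ + 64x⁵ + 72x⁴ − 48x³. Remainder: −21x⁵ − 77x⁴ − 101x³ + 27x² + 96x − 39.
Step 3: lead(−21x⁵ − 77x⁴ − 101x³ + 27x² + 96x − 39) ÷ lead(D) = −21x⁵ ÷ −3x³ = 7x². Subtract (7x²)·D = −21x⁵ − 56x⁴ − 63x³ + 42x². Remainder: −21x⁴ − 38x³ − 15x² + 96x − 39.
Step 4: lead(−21x⁴ − 38x³ − 15x² + 96x − 39) ÷ lead(D) = −21x⁴ ÷ −3x³ = 7x. Subtract (7x)·D = −21x⁴ − 56x³ − 63x² + 42x. Remainder: 18x³ + 48x² + 54x − 39.
Step 5: lead(18x³ + 48x² + 54x − 39) ÷ lead(D) = 18x³ ÷ −3x³ = −6. Subtract (−6)·D = 18x³ + 48x² + 54x − 36. Remainder: −3.

Q = [4, -8, 7, 7, -6]; R = [-3]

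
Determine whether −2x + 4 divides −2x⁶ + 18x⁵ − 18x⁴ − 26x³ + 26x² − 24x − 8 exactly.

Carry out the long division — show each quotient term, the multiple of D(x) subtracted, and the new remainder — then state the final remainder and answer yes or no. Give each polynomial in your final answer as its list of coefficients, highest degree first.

Step 1: lead(−2x⁶ + 18x⁵ − 18x⁴ − 26x³ + 26x² − 24x − 8) ÷ lead(D) = −2x⁶ ÷ −2x = x⁵. Subtract (x⁵)·D = −2x⁶ + 4x⁵. Remainder: 14x⁵ − 18x⁴ − 26x³ + 26x² − 24x − 8.
Step 2: lead(14x⁵ − 18x⁴ − 26x³ + 26x² − 24x − 8) ÷ lead(D) = 14x⁵ ÷ −2x = −7x⁴. Subtract (−7x⁴)·D = 14x⁵ − 28x⁴. Remainder: 10x⁴ − 26x³ + 26x² − 24x − 8.
Step 3: lead(10x⁴ − 26x³ + 26x² − 24x − 8) ÷ lead(D) = 10x⁴ ÷ −2x = −5x³. Subtract (−5x³)·D = 10x⁴ − 20x³. Remainder: −6x³ + 26x² − 24x − 8.
Step 4: lead(−6x³ + 26x² − 24x − 8) ÷ lead(D) = −6x³ ÷ −2x = 3x². Subtract (3x²)·D = −6x³ + 12x². Remainder: 14x² − 24x − 8.
Step 5: lead(14x² − 24x − 8) ÷ lead(D) = 14x² ÷ −2x = −7x. Subtract (−7x)·D = 14x² − 28x. Remainder: 4x − 8.
Step 6: lead(4x − 8) ÷ lead(D) = 4x ÷ −2x = −2. Subtract (−2)·D = 4x − 8. Remainder: 0.

R = [0], so D(x) is a factor of P(x). yes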